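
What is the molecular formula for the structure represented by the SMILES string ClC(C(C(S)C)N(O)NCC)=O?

Heavy atoms from the SMILES: 6 C, 1 Cl, 2 N, 2 O, 1 S.
Implicit hydrogens by atom environment:
  2 × C: 3 H each → 6
  2 × C: 1 H each → 2
  1 × C: 2 H
  1 × C: no H
  1 × Cl: no H
  1 × N: 1 H
  1 × N: no H
  1 × O: 1 H
  1 × O: no H
  1 × S: 1 H
  Total hydrogens = 13.
Molecular formula: C6H13ClN2O2S

C6H13ClN2O2S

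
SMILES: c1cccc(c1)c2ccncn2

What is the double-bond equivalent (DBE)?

Molecular formula from the SMILES: C10H8N2.
DoU = (2C + 2 + N − H − X)/2 = (2·10 + 2 + 2 − 8 − 0)/2 = 16/2 = 8.
(Structurally: 2 ring(s) + 6 π bond(s) = 8.)

8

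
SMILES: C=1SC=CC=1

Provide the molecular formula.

Heavy atoms from the SMILES: 4 C, 1 S.
Implicit hydrogens by atom environment:
  4 × C (aromatic): 1 H each → 4
  1 × S (aromatic): no H
  Total hydrogens = 4.
Molecular formula: C4H4S

C4H4S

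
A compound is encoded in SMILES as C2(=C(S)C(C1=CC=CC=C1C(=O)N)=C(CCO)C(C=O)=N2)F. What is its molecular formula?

Heavy atoms from the SMILES: 15 C, 1 F, 2 N, 3 O, 1 S.
Implicit hydrogens by atom environment:
  7 × C (aromatic): no H
  4 × C (aromatic): 1 H each → 4
  2 × C: 2 H each → 4
  2 × O: no H
  1 × C: 1 H
  1 × C: no H
  1 × F: no H
  1 × N: 2 H
  1 × N (aromatic): no H
  1 × O: 1 H
  1 × S: 1 H
  Total hydrogens = 13.
Molecular formula: C15H13FN2O3S

C15H13FN2O3S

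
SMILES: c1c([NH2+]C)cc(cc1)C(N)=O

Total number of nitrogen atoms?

The symbol for nitrogen appears 2 times in the SMILES.

2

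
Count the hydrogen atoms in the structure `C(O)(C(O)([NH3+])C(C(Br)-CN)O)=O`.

Hydrogens are implicit in SMILES; fill each atom to its normal valence:
  3 × O: 1 H each → 3
  2 × C: 1 H each → 2
  2 × C: no H
  1 × Br: no H
  1 × C: 2 H
  1 × N (charge +1): 3 H
  1 × N: 2 H
  1 × O: no H
  Total hydrogens = 12.

12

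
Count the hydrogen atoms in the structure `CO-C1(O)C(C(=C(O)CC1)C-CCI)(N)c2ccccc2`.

Hydrogens are implicit in SMILES; fill each atom to its normal valence:
  5 × C: 2 H each → 10
  5 × C (aromatic): 1 H each → 5
  4 × C: no H
  2 × O: 1 H each → 2
  1 × C: 3 H
  1 × C (aromatic): no H
  1 × I: no H
  1 × N: 2 H
  1 × O: no H
  Total hydrogens = 22.

22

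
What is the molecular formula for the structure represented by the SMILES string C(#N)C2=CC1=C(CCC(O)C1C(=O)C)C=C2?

C13H13NO2

Heavy atoms from the SMILES: 13 C, 1 N, 2 O.
Implicit hydrogens by atom environment:
  3 × C (aromatic): 1 H each → 3
  3 × C (aromatic): no H
  2 × C: 2 H each → 4
  2 × C: 1 H each → 2
  2 × C: no H
  1 × C: 3 H
  1 × N: no H
  1 × O: 1 H
  1 × O: no H
  Total hydrogens = 13.
Molecular formula: C13H13NO2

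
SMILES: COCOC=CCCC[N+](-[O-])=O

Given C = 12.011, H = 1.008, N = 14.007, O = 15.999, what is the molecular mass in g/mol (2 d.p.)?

175.18

Molecular formula: C7H13NO4.
M = 7×12.011 + 13×1.008 + 1×14.007 + 4×15.999 = 175.18 g/mol.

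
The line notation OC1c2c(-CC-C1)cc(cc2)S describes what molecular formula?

Heavy atoms from the SMILES: 10 C, 1 O, 1 S.
Implicit hydrogens by atom environment:
  3 × C: 2 H each → 6
  3 × C (aromatic): 1 H each → 3
  3 × C (aromatic): no H
  1 × C: 1 H
  1 × O: 1 H
  1 × S: 1 H
  Total hydrogens = 12.
Molecular formula: C10H12OS

C10H12OS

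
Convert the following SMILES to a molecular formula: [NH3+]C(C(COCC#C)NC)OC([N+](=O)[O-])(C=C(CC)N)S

Heavy atoms from the SMILES: 12 C, 4 N, 4 O, 1 S.
Implicit hydrogens by atom environment:
  4 × C: 1 H each → 4
  3 × C: 2 H each → 6
  3 × C: no H
  3 × O: no H
  2 × C: 3 H each → 6
  1 × N (charge +1): 3 H
  1 × N: 2 H
  1 × N: 1 H
  1 × N (charge +1): no H
  1 × O (charge -1): no H
  1 × S: 1 H
  Total hydrogens = 23.
Net charge +1.
Molecular formula: C12H23N4O4S+

C12H23N4O4S+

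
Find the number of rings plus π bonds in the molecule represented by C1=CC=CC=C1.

4

Molecular formula from the SMILES: C6H6.
DoU = (2C + 2 + N − H − X)/2 = (2·6 + 2 + 0 − 6 − 0)/2 = 8/2 = 4.
(Structurally: 1 ring(s) + 3 π bond(s) = 4.)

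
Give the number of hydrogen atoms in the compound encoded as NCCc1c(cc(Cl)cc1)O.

10

Hydrogens are implicit in SMILES; fill each atom to its normal valence:
  3 × C (aromatic): 1 H each → 3
  3 × C (aromatic): no H
  2 × C: 2 H each → 4
  1 × Cl: no H
  1 × N: 2 H
  1 × O: 1 H
  Total hydrogens = 10.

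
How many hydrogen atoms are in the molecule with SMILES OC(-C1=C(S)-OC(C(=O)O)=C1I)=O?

3

Hydrogens are implicit in SMILES; fill each atom to its normal valence:
  4 × C (aromatic): no H
  2 × C: no H
  2 × O: 1 H each → 2
  2 × O: no H
  1 × I: no H
  1 × O (aromatic): no H
  1 × S: 1 H
  Total hydrogens = 3.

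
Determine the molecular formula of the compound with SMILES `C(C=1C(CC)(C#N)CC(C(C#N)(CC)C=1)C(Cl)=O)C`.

Heavy atoms from the SMILES: 15 C, 1 Cl, 2 N, 1 O.
Implicit hydrogens by atom environment:
  6 × C: no H
  4 × C: 2 H each → 8
  3 × C: 3 H each → 9
  2 × C: 1 H each → 2
  2 × N: no H
  1 × Cl: no H
  1 × O: no H
  Total hydrogens = 19.
Molecular formula: C15H19ClN2O

C15H19ClN2O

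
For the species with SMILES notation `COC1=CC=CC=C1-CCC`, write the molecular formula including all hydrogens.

C10H14O

Heavy atoms from the SMILES: 10 C, 1 O.
Implicit hydrogens by atom environment:
  4 × C (aromatic): 1 H each → 4
  2 × C: 3 H each → 6
  2 × C: 2 H each → 4
  2 × C (aromatic): no H
  1 × O: no H
  Total hydrogens = 14.
Molecular formula: C10H14O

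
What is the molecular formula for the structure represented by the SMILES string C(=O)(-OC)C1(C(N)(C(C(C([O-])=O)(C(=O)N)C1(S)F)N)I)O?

Heavy atoms from the SMILES: 9 C, 1 F, 1 I, 3 N, 6 O, 1 S.
Implicit hydrogens by atom environment:
  7 × C: no H
  4 × O: no H
  3 × N: 2 H each → 6
  1 × C: 3 H
  1 × C: 1 H
  1 × F: no H
  1 × I: no H
  1 × O: 1 H
  1 × O (charge -1): no H
  1 × S: 1 H
  Total hydrogens = 12.
Net charge -1.
Molecular formula: C9H12FIN3O6S-

C9H12FIN3O6S-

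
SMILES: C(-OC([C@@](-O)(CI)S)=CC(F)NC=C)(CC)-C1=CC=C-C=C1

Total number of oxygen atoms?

2

The symbol for oxygen appears 2 times in the SMILES.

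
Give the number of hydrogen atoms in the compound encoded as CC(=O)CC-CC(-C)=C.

Hydrogens are implicit in SMILES; fill each atom to its normal valence:
  4 × C: 2 H each → 8
  2 × C: 3 H each → 6
  2 × C: no H
  1 × O: no H
  Total hydrogens = 14.

14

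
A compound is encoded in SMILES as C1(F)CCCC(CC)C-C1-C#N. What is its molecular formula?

C10H16FN

Heavy atoms from the SMILES: 10 C, 1 F, 1 N.
Implicit hydrogens by atom environment:
  5 × C: 2 H each → 10
  3 × C: 1 H each → 3
  1 × C: 3 H
  1 × C: no H
  1 × F: no H
  1 × N: no H
  Total hydrogens = 16.
Molecular formula: C10H16FN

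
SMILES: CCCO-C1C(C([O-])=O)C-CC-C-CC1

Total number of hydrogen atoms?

21

Hydrogens are implicit in SMILES; fill each atom to its normal valence:
  8 × C: 2 H each → 16
  2 × C: 1 H each → 2
  2 × O: no H
  1 × C: 3 H
  1 × C: no H
  1 × O (charge -1): no H
  Total hydrogens = 21.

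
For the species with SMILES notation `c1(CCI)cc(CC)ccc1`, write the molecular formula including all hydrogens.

C10H13I

Heavy atoms from the SMILES: 10 C, 1 I.
Implicit hydrogens by atom environment:
  4 × C (aromatic): 1 H each → 4
  3 × C: 2 H each → 6
  2 × C (aromatic): no H
  1 × C: 3 H
  1 × I: no H
  Total hydrogens = 13.
Molecular formula: C10H13I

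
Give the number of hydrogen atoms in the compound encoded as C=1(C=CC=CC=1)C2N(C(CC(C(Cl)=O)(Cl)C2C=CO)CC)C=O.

19

Hydrogens are implicit in SMILES; fill each atom to its normal valence:
  6 × C: 1 H each → 6
  5 × C (aromatic): 1 H each → 5
  2 × C: 2 H each → 4
  2 × C: no H
  2 × Cl: no H
  2 × O: no H
  1 × C: 3 H
  1 × C (aromatic): no H
  1 × N: no H
  1 × O: 1 H
  Total hydrogens = 19.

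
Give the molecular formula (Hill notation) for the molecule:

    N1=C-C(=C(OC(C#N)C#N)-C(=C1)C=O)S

C9H5N3O2S

Heavy atoms from the SMILES: 9 C, 3 N, 2 O, 1 S.
Implicit hydrogens by atom environment:
  3 × C (aromatic): no H
  2 × C (aromatic): 1 H each → 2
  2 × C: 1 H each → 2
  2 × C: no H
  2 × N: no H
  2 × O: no H
  1 × N (aromatic): no H
  1 × S: 1 H
  Total hydrogens = 5.
Molecular formula: C9H5N3O2S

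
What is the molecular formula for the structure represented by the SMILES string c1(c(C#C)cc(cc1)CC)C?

C11H12

Heavy atoms from the SMILES: 11 C.
Implicit hydrogens by atom environment:
  3 × C (aromatic): 1 H each → 3
  3 × C (aromatic): no H
  2 × C: 3 H each → 6
  1 × C: 2 H
  1 × C: 1 H
  1 × C: no H
  Total hydrogens = 12.
Molecular formula: C11H12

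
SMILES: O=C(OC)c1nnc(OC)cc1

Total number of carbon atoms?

The symbol for carbon appears 7 times in the SMILES. Lowercase c denotes aromatic carbon and counts toward C.

7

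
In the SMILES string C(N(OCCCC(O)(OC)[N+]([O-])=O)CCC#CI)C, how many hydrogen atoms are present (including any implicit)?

19

Hydrogens are implicit in SMILES; fill each atom to its normal valence:
  6 × C: 2 H each → 12
  3 × C: no H
  3 × O: no H
  2 × C: 3 H each → 6
  1 × I: no H
  1 × N: no H
  1 × N (charge +1): no H
  1 × O: 1 H
  1 × O (charge -1): no H
  Total hydrogens = 19.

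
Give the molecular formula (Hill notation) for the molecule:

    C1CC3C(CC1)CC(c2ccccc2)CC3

C16H22

Heavy atoms from the SMILES: 16 C.
Implicit hydrogens by atom environment:
  7 × C: 2 H each → 14
  5 × C (aromatic): 1 H each → 5
  3 × C: 1 H each → 3
  1 × C (aromatic): no H
  Total hydrogens = 22.
Molecular formula: C16H22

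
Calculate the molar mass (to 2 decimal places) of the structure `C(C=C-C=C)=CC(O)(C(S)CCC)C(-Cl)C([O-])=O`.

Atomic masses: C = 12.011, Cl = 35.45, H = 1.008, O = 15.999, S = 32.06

Molecular formula: C13H18ClO3S-.
M = 13×12.011 + 1×35.45 + 18×1.008 + 3×15.999 + 1×32.06 = 289.79 g/mol.

289.79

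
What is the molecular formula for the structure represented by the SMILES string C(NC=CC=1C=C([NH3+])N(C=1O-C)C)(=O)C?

Heavy atoms from the SMILES: 10 C, 3 N, 2 O.
Implicit hydrogens by atom environment:
  3 × C: 3 H each → 9
  3 × C (aromatic): no H
  2 × C: 1 H each → 2
  2 × O: no H
  1 × C (aromatic): 1 H
  1 × C: no H
  1 × N (charge +1): 3 H
  1 × N: 1 H
  1 × N (aromatic): no H
  Total hydrogens = 16.
Net charge +1.
Molecular formula: C10H16N3O2+

C10H16N3O2+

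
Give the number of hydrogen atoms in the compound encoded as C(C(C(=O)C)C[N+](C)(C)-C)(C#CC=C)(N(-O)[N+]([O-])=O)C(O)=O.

20

Hydrogens are implicit in SMILES; fill each atom to its normal valence:
  5 × C: no H
  4 × C: 3 H each → 12
  3 × O: no H
  2 × C: 2 H each → 4
  2 × C: 1 H each → 2
  2 × N (charge +1): no H
  2 × O: 1 H each → 2
  1 × N: no H
  1 × O (charge -1): no H
  Total hydrogens = 20.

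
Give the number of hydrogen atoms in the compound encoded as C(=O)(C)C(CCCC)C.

Hydrogens are implicit in SMILES; fill each atom to its normal valence:
  3 × C: 3 H each → 9
  3 × C: 2 H each → 6
  1 × C: 1 H
  1 × C: no H
  1 × O: no H
  Total hydrogens = 16.

16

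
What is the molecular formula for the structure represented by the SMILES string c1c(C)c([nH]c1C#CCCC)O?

C10H13NO

Heavy atoms from the SMILES: 10 C, 1 N, 1 O.
Implicit hydrogens by atom environment:
  3 × C (aromatic): no H
  2 × C: 3 H each → 6
  2 × C: 2 H each → 4
  2 × C: no H
  1 × C (aromatic): 1 H
  1 × N (aromatic): 1 H
  1 × O: 1 H
  Total hydrogens = 13.
Molecular formula: C10H13NO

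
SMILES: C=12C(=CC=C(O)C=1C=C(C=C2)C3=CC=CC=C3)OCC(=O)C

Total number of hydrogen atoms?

Hydrogens are implicit in SMILES; fill each atom to its normal valence:
  10 × C (aromatic): 1 H each → 10
  6 × C (aromatic): no H
  2 × O: no H
  1 × C: 3 H
  1 × C: 2 H
  1 × C: no H
  1 × O: 1 H
  Total hydrogens = 16.

16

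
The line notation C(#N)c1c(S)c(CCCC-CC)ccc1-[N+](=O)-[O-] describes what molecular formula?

Heavy atoms from the SMILES: 13 C, 2 N, 2 O, 1 S.
Implicit hydrogens by atom environment:
  5 × C: 2 H each → 10
  4 × C (aromatic): no H
  2 × C (aromatic): 1 H each → 2
  1 × C: 3 H
  1 × C: no H
  1 × N: no H
  1 × N (charge +1): no H
  1 × O: no H
  1 × O (charge -1): no H
  1 × S: 1 H
  Total hydrogens = 16.
Molecular formula: C13H16N2O2S

C13H16N2O2S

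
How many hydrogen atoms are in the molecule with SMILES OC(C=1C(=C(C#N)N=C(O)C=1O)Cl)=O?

Hydrogens are implicit in SMILES; fill each atom to its normal valence:
  5 × C (aromatic): no H
  3 × O: 1 H each → 3
  2 × C: no H
  1 × Cl: no H
  1 × N (aromatic): no H
  1 × N: no H
  1 × O: no H
  Total hydrogens = 3.

3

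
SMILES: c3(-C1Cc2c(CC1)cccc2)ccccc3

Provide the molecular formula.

C16H16

Heavy atoms from the SMILES: 16 C.
Implicit hydrogens by atom environment:
  9 × C (aromatic): 1 H each → 9
  3 × C: 2 H each → 6
  3 × C (aromatic): no H
  1 × C: 1 H
  Total hydrogens = 16.
Molecular formula: C16H16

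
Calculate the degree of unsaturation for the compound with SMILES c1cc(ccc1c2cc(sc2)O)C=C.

8

Molecular formula from the SMILES: C12H10OS.
DoU = (2C + 2 + N − H − X)/2 = (2·12 + 2 + 0 − 10 − 0)/2 = 16/2 = 8.
(Structurally: 2 ring(s) + 6 π bond(s) = 8.)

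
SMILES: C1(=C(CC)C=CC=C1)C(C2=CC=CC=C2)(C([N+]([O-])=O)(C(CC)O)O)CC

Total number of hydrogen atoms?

Hydrogens are implicit in SMILES; fill each atom to its normal valence:
  9 × C (aromatic): 1 H each → 9
  3 × C: 3 H each → 9
  3 × C: 2 H each → 6
  3 × C (aromatic): no H
  2 × C: no H
  2 × O: 1 H each → 2
  1 × C: 1 H
  1 × N (charge +1): no H
  1 × O: no H
  1 × O (charge -1): no H
  Total hydrogens = 27.

27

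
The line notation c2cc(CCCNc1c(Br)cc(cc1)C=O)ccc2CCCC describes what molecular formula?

Heavy atoms from the SMILES: 1 Br, 20 C, 1 N, 1 O.
Implicit hydrogens by atom environment:
  7 × C (aromatic): 1 H each → 7
  6 × C: 2 H each → 12
  5 × C (aromatic): no H
  1 × Br: no H
  1 × C: 3 H
  1 × C: 1 H
  1 × N: 1 H
  1 × O: no H
  Total hydrogens = 24.
Molecular formula: C20H24BrNO

C20H24BrNO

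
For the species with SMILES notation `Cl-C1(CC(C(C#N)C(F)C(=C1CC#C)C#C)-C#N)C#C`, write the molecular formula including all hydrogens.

C16H10ClFN2

Heavy atoms from the SMILES: 16 C, 1 Cl, 1 F, 2 N.
Implicit hydrogens by atom environment:
  8 × C: no H
  6 × C: 1 H each → 6
  2 × C: 2 H each → 4
  2 × N: no H
  1 × Cl: no H
  1 × F: no H
  Total hydrogens = 10.
Molecular formula: C16H10ClFN2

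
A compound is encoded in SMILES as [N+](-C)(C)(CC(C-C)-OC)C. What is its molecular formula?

Heavy atoms from the SMILES: 8 C, 1 N, 1 O.
Implicit hydrogens by atom environment:
  5 × C: 3 H each → 15
  2 × C: 2 H each → 4
  1 × C: 1 H
  1 × N (charge +1): no H
  1 × O: no H
  Total hydrogens = 20.
Net charge +1.
Molecular formula: C8H20NO+

C8H20NO+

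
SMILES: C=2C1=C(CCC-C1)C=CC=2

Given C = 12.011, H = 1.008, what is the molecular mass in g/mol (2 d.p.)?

132.21

Molecular formula: C10H12.
M = 10×12.011 + 12×1.008 = 132.21 g/mol.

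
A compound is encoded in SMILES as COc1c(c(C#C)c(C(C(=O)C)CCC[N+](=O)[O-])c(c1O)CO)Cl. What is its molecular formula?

Heavy atoms from the SMILES: 16 C, 1 Cl, 1 N, 6 O.
Implicit hydrogens by atom environment:
  6 × C (aromatic): no H
  4 × C: 2 H each → 8
  3 × O: no H
  2 × C: 3 H each → 6
  2 × C: 1 H each → 2
  2 × C: no H
  2 × O: 1 H each → 2
  1 × Cl: no H
  1 × N (charge +1): no H
  1 × O (charge -1): no H
  Total hydrogens = 18.
Molecular formula: C16H18ClNO6

C16H18ClNO6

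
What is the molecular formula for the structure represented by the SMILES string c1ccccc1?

Heavy atoms from the SMILES: 6 C.
Implicit hydrogens by atom environment:
  6 × C (aromatic): 1 H each → 6
  Total hydrogens = 6.
Molecular formula: C6H6

C6H6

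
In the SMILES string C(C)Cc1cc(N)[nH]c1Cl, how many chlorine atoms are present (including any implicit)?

The symbol for chlorine appears 1 time in the SMILES.

1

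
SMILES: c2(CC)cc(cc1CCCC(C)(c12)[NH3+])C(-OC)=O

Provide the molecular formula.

Heavy atoms from the SMILES: 15 C, 1 N, 2 O.
Implicit hydrogens by atom environment:
  4 × C: 2 H each → 8
  4 × C (aromatic): no H
  3 × C: 3 H each → 9
  2 × C (aromatic): 1 H each → 2
  2 × C: no H
  2 × O: no H
  1 × N (charge +1): 3 H
  Total hydrogens = 22.
Net charge +1.
Molecular formula: C15H22NO2+

C15H22NO2+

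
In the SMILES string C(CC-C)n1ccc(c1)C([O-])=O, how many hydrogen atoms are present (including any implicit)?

12

Hydrogens are implicit in SMILES; fill each atom to its normal valence:
  3 × C: 2 H each → 6
  3 × C (aromatic): 1 H each → 3
  1 × C: 3 H
  1 × C (aromatic): no H
  1 × C: no H
  1 × N (aromatic): no H
  1 × O: no H
  1 × O (charge -1): no H
  Total hydrogens = 12.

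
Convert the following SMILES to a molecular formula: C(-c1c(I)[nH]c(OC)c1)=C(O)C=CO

C9H10INO3

Heavy atoms from the SMILES: 9 C, 1 I, 1 N, 3 O.
Implicit hydrogens by atom environment:
  3 × C: 1 H each → 3
  3 × C (aromatic): no H
  2 × O: 1 H each → 2
  1 × C: 3 H
  1 × C (aromatic): 1 H
  1 × C: no H
  1 × I: no H
  1 × N (aromatic): 1 H
  1 × O: no H
  Total hydrogens = 10.
Molecular formula: C9H10INO3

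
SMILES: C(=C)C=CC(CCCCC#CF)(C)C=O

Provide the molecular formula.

Heavy atoms from the SMILES: 13 C, 1 F, 1 O.
Implicit hydrogens by atom environment:
  5 × C: 2 H each → 10
  4 × C: 1 H each → 4
  3 × C: no H
  1 × C: 3 H
  1 × F: no H
  1 × O: no H
  Total hydrogens = 17.
Molecular formula: C13H17FO

C13H17FO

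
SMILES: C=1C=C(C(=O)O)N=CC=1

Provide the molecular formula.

Heavy atoms from the SMILES: 6 C, 1 N, 2 O.
Implicit hydrogens by atom environment:
  4 × C (aromatic): 1 H each → 4
  1 × C (aromatic): no H
  1 × C: no H
  1 × N (aromatic): no H
  1 × O: 1 H
  1 × O: no H
  Total hydrogens = 5.
Molecular formula: C6H5NO2

C6H5NO2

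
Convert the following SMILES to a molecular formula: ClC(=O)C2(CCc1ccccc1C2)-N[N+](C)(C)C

Heavy atoms from the SMILES: 14 C, 1 Cl, 2 N, 1 O.
Implicit hydrogens by atom environment:
  4 × C (aromatic): 1 H each → 4
  3 × C: 3 H each → 9
  3 × C: 2 H each → 6
  2 × C (aromatic): no H
  2 × C: no H
  1 × Cl: no H
  1 × N: 1 H
  1 × N (charge +1): no H
  1 × O: no H
  Total hydrogens = 20.
Net charge +1.
Molecular formula: C14H20ClN2O+

C14H20ClN2O+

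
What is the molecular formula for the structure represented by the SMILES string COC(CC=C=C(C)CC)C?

Heavy atoms from the SMILES: 10 C, 1 O.
Implicit hydrogens by atom environment:
  4 × C: 3 H each → 12
  2 × C: 2 H each → 4
  2 × C: 1 H each → 2
  2 × C: no H
  1 × O: no H
  Total hydrogens = 18.
Molecular formula: C10H18O

C10H18O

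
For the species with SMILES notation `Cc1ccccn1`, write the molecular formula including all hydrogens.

Heavy atoms from the SMILES: 6 C, 1 N.
Implicit hydrogens by atom environment:
  4 × C (aromatic): 1 H each → 4
  1 × C: 3 H
  1 × C (aromatic): no H
  1 × N (aromatic): no H
  Total hydrogens = 7.
Molecular formula: C6H7N

C6H7N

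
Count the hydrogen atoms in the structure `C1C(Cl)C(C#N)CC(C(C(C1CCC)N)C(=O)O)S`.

Hydrogens are implicit in SMILES; fill each atom to its normal valence:
  6 × C: 1 H each → 6
  4 × C: 2 H each → 8
  2 × C: no H
  1 × C: 3 H
  1 × Cl: no H
  1 × N: 2 H
  1 × N: no H
  1 × O: 1 H
  1 × O: no H
  1 × S: 1 H
  Total hydrogens = 21.

21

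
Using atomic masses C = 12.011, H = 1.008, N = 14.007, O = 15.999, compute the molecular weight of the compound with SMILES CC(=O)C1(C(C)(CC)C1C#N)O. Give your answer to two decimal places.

Molecular formula: C9H13NO2.
M = 9×12.011 + 13×1.008 + 1×14.007 + 2×15.999 = 167.21 g/mol.

167.21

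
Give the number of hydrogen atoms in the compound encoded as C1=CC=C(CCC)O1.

Hydrogens are implicit in SMILES; fill each atom to its normal valence:
  3 × C (aromatic): 1 H each → 3
  2 × C: 2 H each → 4
  1 × C: 3 H
  1 × C (aromatic): no H
  1 × O (aromatic): no H
  Total hydrogens = 10.

10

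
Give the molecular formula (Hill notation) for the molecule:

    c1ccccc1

C6H6

Heavy atoms from the SMILES: 6 C.
Implicit hydrogens by atom environment:
  6 × C (aromatic): 1 H each → 6
  Total hydrogens = 6.
Molecular formula: C6H6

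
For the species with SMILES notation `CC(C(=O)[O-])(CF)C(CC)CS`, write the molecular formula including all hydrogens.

C8H14FO2S-

Heavy atoms from the SMILES: 8 C, 1 F, 2 O, 1 S.
Implicit hydrogens by atom environment:
  3 × C: 2 H each → 6
  2 × C: 3 H each → 6
  2 × C: no H
  1 × C: 1 H
  1 × F: no H
  1 × O: no H
  1 × O (charge -1): no H
  1 × S: 1 H
  Total hydrogens = 14.
Net charge -1.
Molecular formula: C8H14FO2S-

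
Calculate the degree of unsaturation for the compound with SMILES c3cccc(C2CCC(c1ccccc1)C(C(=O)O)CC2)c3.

Molecular formula from the SMILES: C20H22O2.
DoU = (2C + 2 + N − H − X)/2 = (2·20 + 2 + 0 − 22 − 0)/2 = 20/2 = 10.
(Structurally: 3 ring(s) + 7 π bond(s) = 10.)

10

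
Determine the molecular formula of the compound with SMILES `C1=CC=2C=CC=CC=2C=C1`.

Heavy atoms from the SMILES: 10 C.
Implicit hydrogens by atom environment:
  8 × C (aromatic): 1 H each → 8
  2 × C (aromatic): no H
  Total hydrogens = 8.
Molecular formula: C10H8

C10H8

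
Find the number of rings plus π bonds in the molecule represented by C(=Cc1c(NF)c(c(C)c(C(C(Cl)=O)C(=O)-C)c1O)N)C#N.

9

Molecular formula from the SMILES: C14H13ClFN3O3.
DoU = (2C + 2 + N − H − X)/2 = (2·14 + 2 + 3 − 13 − 2)/2 = 18/2 = 9.
(Structurally: 1 ring(s) + 8 π bond(s) = 9.)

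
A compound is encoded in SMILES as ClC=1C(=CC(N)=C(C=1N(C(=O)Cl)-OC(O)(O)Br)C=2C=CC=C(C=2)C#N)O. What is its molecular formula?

C15H10BrCl2N3O5

Heavy atoms from the SMILES: 1 Br, 15 C, 2 Cl, 3 N, 5 O.
Implicit hydrogens by atom environment:
  7 × C (aromatic): no H
  5 × C (aromatic): 1 H each → 5
  3 × C: no H
  3 × O: 1 H each → 3
  2 × Cl: no H
  2 × N: no H
  2 × O: no H
  1 × Br: no H
  1 × N: 2 H
  Total hydrogens = 10.
Molecular formula: C15H10BrCl2N3O5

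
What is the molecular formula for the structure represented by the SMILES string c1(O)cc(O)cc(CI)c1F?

Heavy atoms from the SMILES: 7 C, 1 F, 1 I, 2 O.
Implicit hydrogens by atom environment:
  4 × C (aromatic): no H
  2 × C (aromatic): 1 H each → 2
  2 × O: 1 H each → 2
  1 × C: 2 H
  1 × F: no H
  1 × I: no H
  Total hydrogens = 6.
Molecular formula: C7H6FIO2

C7H6FIO2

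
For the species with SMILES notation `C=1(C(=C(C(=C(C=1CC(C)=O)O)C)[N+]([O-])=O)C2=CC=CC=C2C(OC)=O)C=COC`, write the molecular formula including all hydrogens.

Heavy atoms from the SMILES: 21 C, 1 N, 7 O.
Implicit hydrogens by atom environment:
  8 × C (aromatic): no H
  5 × O: no H
  4 × C: 3 H each → 12
  4 × C (aromatic): 1 H each → 4
  2 × C: 1 H each → 2
  2 × C: no H
  1 × C: 2 H
  1 × N (charge +1): no H
  1 × O: 1 H
  1 × O (charge -1): no H
  Total hydrogens = 21.
Molecular formula: C21H21NO7

C21H21NO7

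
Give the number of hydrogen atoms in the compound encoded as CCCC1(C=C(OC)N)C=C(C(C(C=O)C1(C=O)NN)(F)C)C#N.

23

Hydrogens are implicit in SMILES; fill each atom to its normal valence:
  6 × C: no H
  5 × C: 1 H each → 5
  3 × C: 3 H each → 9
  3 × O: no H
  2 × C: 2 H each → 4
  2 × N: 2 H each → 4
  1 × F: no H
  1 × N: 1 H
  1 × N: no H
  Total hydrogens = 23.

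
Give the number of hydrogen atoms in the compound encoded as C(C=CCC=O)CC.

Hydrogens are implicit in SMILES; fill each atom to its normal valence:
  3 × C: 2 H each → 6
  3 × C: 1 H each → 3
  1 × C: 3 H
  1 × O: no H
  Total hydrogens = 12.

12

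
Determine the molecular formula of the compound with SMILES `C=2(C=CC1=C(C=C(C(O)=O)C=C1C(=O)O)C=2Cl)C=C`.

C14H9ClO4

Heavy atoms from the SMILES: 14 C, 1 Cl, 4 O.
Implicit hydrogens by atom environment:
  6 × C (aromatic): no H
  4 × C (aromatic): 1 H each → 4
  2 × C: no H
  2 × O: 1 H each → 2
  2 × O: no H
  1 × C: 2 H
  1 × C: 1 H
  1 × Cl: no H
  Total hydrogens = 9.
Molecular formula: C14H9ClO4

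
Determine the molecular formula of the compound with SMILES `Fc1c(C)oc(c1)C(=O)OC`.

C7H7FO3

Heavy atoms from the SMILES: 7 C, 1 F, 3 O.
Implicit hydrogens by atom environment:
  3 × C (aromatic): no H
  2 × C: 3 H each → 6
  2 × O: no H
  1 × C (aromatic): 1 H
  1 × C: no H
  1 × F: no H
  1 × O (aromatic): no H
  Total hydrogens = 7.
Molecular formula: C7H7FO3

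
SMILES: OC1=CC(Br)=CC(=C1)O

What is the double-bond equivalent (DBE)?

Molecular formula from the SMILES: C6H5BrO2.
DoU = (2C + 2 + N − H − X)/2 = (2·6 + 2 + 0 − 5 − 1)/2 = 8/2 = 4.
(Structurally: 1 ring(s) + 3 π bond(s) = 4.)

4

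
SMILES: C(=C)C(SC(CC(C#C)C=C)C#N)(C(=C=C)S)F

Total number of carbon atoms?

The symbol for carbon appears 14 times in the SMILES.

14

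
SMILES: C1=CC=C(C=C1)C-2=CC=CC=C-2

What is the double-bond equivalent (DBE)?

Molecular formula from the SMILES: C12H10.
DoU = (2C + 2 + N − H − X)/2 = (2·12 + 2 + 0 − 10 − 0)/2 = 16/2 = 8.
(Structurally: 2 ring(s) + 6 π bond(s) = 8.)

8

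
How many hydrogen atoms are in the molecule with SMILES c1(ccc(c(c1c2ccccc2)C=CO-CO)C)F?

Hydrogens are implicit in SMILES; fill each atom to its normal valence:
  7 × C (aromatic): 1 H each → 7
  5 × C (aromatic): no H
  2 × C: 1 H each → 2
  1 × C: 3 H
  1 × C: 2 H
  1 × F: no H
  1 × O: 1 H
  1 × O: no H
  Total hydrogens = 15.

15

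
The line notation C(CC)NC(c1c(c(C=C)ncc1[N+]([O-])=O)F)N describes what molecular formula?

Heavy atoms from the SMILES: 11 C, 1 F, 4 N, 2 O.
Implicit hydrogens by atom environment:
  4 × C (aromatic): no H
  3 × C: 2 H each → 6
  2 × C: 1 H each → 2
  1 × C: 3 H
  1 × C (aromatic): 1 H
  1 × F: no H
  1 × N: 2 H
  1 × N: 1 H
  1 × N (aromatic): no H
  1 × N (charge +1): no H
  1 × O: no H
  1 × O (charge -1): no H
  Total hydrogens = 15.
Molecular formula: C11H15FN4O2

C11H15FN4O2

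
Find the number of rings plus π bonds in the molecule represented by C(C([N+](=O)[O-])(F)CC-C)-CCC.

Molecular formula from the SMILES: C8H16FNO2.
DoU = (2C + 2 + N − H − X)/2 = (2·8 + 2 + 1 − 16 − 1)/2 = 2/2 = 1.
(Structurally: 0 ring(s) + 1 π bond(s) = 1.)

1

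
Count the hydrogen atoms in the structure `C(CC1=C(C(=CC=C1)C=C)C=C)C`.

16

Hydrogens are implicit in SMILES; fill each atom to its normal valence:
  4 × C: 2 H each → 8
  3 × C (aromatic): 1 H each → 3
  3 × C (aromatic): no H
  2 × C: 1 H each → 2
  1 × C: 3 H
  Total hydrogens = 16.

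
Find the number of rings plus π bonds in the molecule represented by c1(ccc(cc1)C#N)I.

Molecular formula from the SMILES: C7H4IN.
DoU = (2C + 2 + N − H − X)/2 = (2·7 + 2 + 1 − 4 − 1)/2 = 12/2 = 6.
(Structurally: 1 ring(s) + 5 π bond(s) = 6.)

6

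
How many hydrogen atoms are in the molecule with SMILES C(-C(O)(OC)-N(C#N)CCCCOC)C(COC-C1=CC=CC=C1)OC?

Hydrogens are implicit in SMILES; fill each atom to its normal valence:
  7 × C: 2 H each → 14
  5 × C (aromatic): 1 H each → 5
  4 × O: no H
  3 × C: 3 H each → 9
  2 × C: no H
  2 × N: no H
  1 × C: 1 H
  1 × C (aromatic): no H
  1 × O: 1 H
  Total hydrogens = 30.

30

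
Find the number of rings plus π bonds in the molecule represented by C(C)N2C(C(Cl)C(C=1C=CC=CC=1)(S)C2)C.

Molecular formula from the SMILES: C13H18ClNS.
DoU = (2C + 2 + N − H − X)/2 = (2·13 + 2 + 1 − 18 − 1)/2 = 10/2 = 5.
(Structurally: 2 ring(s) + 3 π bond(s) = 5.)

5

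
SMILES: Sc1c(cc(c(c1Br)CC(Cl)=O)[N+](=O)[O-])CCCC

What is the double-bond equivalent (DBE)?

Molecular formula from the SMILES: C12H13BrClNO3S.
DoU = (2C + 2 + N − H − X)/2 = (2·12 + 2 + 1 − 13 − 2)/2 = 12/2 = 6.
(Structurally: 1 ring(s) + 5 π bond(s) = 6.)

6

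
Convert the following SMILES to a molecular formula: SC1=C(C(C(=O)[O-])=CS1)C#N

C6H2NO2S2-

Heavy atoms from the SMILES: 6 C, 1 N, 2 O, 2 S.
Implicit hydrogens by atom environment:
  3 × C (aromatic): no H
  2 × C: no H
  1 × C (aromatic): 1 H
  1 × N: no H
  1 × O: no H
  1 × O (charge -1): no H
  1 × S: 1 H
  1 × S (aromatic): no H
  Total hydrogens = 2.
Net charge -1.
Molecular formula: C6H2NO2S2-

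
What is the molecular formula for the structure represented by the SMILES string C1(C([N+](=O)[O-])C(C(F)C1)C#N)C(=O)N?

Heavy atoms from the SMILES: 7 C, 1 F, 3 N, 3 O.
Implicit hydrogens by atom environment:
  4 × C: 1 H each → 4
  2 × C: no H
  2 × O: no H
  1 × C: 2 H
  1 × F: no H
  1 × N: 2 H
  1 × N (charge +1): no H
  1 × N: no H
  1 × O (charge -1): no H
  Total hydrogens = 8.
Molecular formula: C7H8FN3O3

C7H8FN3O3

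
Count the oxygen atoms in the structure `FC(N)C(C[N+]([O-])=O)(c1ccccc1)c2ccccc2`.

The symbol for oxygen appears 2 times in the SMILES.

2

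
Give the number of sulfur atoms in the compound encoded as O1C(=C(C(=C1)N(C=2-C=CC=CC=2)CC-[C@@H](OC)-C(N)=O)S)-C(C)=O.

1

The symbol for sulfur appears 1 time in the SMILES.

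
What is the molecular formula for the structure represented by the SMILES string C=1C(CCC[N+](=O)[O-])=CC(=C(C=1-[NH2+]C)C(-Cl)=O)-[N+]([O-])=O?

Heavy atoms from the SMILES: 11 C, 1 Cl, 3 N, 5 O.
Implicit hydrogens by atom environment:
  4 × C (aromatic): no H
  3 × C: 2 H each → 6
  3 × O: no H
  2 × C (aromatic): 1 H each → 2
  2 × N (charge +1): no H
  2 × O (charge -1): no H
  1 × C: 3 H
  1 × C: no H
  1 × Cl: no H
  1 × N (charge +1): 2 H
  Total hydrogens = 13.
Net charge +1.
Molecular formula: C11H13ClN3O5+

C11H13ClN3O5+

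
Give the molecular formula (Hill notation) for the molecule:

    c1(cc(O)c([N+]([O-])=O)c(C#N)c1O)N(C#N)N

C8H5N5O4

Heavy atoms from the SMILES: 8 C, 5 N, 4 O.
Implicit hydrogens by atom environment:
  5 × C (aromatic): no H
  3 × N: no H
  2 × C: no H
  2 × O: 1 H each → 2
  1 × C (aromatic): 1 H
  1 × N: 2 H
  1 × N (charge +1): no H
  1 × O: no H
  1 × O (charge -1): no H
  Total hydrogens = 5.
Molecular formula: C8H5N5O4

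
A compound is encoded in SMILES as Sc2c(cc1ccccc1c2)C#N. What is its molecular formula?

C11H7NS

Heavy atoms from the SMILES: 11 C, 1 N, 1 S.
Implicit hydrogens by atom environment:
  6 × C (aromatic): 1 H each → 6
  4 × C (aromatic): no H
  1 × C: no H
  1 × N: no H
  1 × S: 1 H
  Total hydrogens = 7.
Molecular formula: C11H7NS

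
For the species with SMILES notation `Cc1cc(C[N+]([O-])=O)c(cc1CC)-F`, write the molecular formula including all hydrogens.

C10H12FNO2

Heavy atoms from the SMILES: 10 C, 1 F, 1 N, 2 O.
Implicit hydrogens by atom environment:
  4 × C (aromatic): no H
  2 × C: 3 H each → 6
  2 × C: 2 H each → 4
  2 × C (aromatic): 1 H each → 2
  1 × F: no H
  1 × N (charge +1): no H
  1 × O: no H
  1 × O (charge -1): no H
  Total hydrogens = 12.
Molecular formula: C10H12FNO2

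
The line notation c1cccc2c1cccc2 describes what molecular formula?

C10H8

Heavy atoms from the SMILES: 10 C.
Implicit hydrogens by atom environment:
  8 × C (aromatic): 1 H each → 8
  2 × C (aromatic): no H
  Total hydrogens = 8.
Molecular formula: C10H8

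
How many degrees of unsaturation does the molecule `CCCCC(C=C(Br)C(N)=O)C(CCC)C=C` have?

3

Molecular formula from the SMILES: C14H24BrNO.
DoU = (2C + 2 + N − H − X)/2 = (2·14 + 2 + 1 − 24 − 1)/2 = 6/2 = 3.
(Structurally: 0 ring(s) + 3 π bond(s) = 3.)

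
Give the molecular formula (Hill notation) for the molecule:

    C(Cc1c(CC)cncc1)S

C9H13NS

Heavy atoms from the SMILES: 9 C, 1 N, 1 S.
Implicit hydrogens by atom environment:
  3 × C: 2 H each → 6
  3 × C (aromatic): 1 H each → 3
  2 × C (aromatic): no H
  1 × C: 3 H
  1 × N (aromatic): no H
  1 × S: 1 H
  Total hydrogens = 13.
Molecular formula: C9H13NS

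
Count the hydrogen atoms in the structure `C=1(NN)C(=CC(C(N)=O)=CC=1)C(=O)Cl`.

8

Hydrogens are implicit in SMILES; fill each atom to its normal valence:
  3 × C (aromatic): 1 H each → 3
  3 × C (aromatic): no H
  2 × C: no H
  2 × N: 2 H each → 4
  2 × O: no H
  1 × Cl: no H
  1 × N: 1 H
  Total hydrogens = 8.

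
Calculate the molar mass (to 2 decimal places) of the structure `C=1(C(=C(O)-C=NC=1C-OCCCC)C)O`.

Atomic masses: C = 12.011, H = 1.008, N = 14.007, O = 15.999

211.26

Molecular formula: C11H17NO3.
M = 11×12.011 + 17×1.008 + 1×14.007 + 3×15.999 = 211.26 g/mol.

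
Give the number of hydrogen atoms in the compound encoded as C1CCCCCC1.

Hydrogens are implicit in SMILES; fill each atom to its normal valence:
  7 × C: 2 H each → 14
  Total hydrogens = 14.

14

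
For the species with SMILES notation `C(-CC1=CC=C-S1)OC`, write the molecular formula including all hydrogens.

C7H10OS

Heavy atoms from the SMILES: 7 C, 1 O, 1 S.
Implicit hydrogens by atom environment:
  3 × C (aromatic): 1 H each → 3
  2 × C: 2 H each → 4
  1 × C: 3 H
  1 × C (aromatic): no H
  1 × O: no H
  1 × S (aromatic): no H
  Total hydrogens = 10.
Molecular formula: C7H10OS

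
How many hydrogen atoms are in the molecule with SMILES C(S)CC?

Hydrogens are implicit in SMILES; fill each atom to its normal valence:
  2 × C: 2 H each → 4
  1 × C: 3 H
  1 × S: 1 H
  Total hydrogens = 8.

8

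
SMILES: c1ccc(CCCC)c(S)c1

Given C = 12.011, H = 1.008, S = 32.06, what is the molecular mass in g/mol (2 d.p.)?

166.28

Molecular formula: C10H14S.
M = 10×12.011 + 14×1.008 + 1×32.06 = 166.28 g/mol.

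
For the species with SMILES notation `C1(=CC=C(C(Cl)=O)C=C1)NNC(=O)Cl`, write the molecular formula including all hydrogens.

Heavy atoms from the SMILES: 8 C, 2 Cl, 2 N, 2 O.
Implicit hydrogens by atom environment:
  4 × C (aromatic): 1 H each → 4
  2 × C (aromatic): no H
  2 × C: no H
  2 × Cl: no H
  2 × N: 1 H each → 2
  2 × O: no H
  Total hydrogens = 6.
Molecular formula: C8H6Cl2N2O2

C8H6Cl2N2O2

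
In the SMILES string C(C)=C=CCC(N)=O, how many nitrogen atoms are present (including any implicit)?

1

The symbol for nitrogen appears 1 time in the SMILES.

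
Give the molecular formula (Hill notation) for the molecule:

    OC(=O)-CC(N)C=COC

Heavy atoms from the SMILES: 6 C, 1 N, 3 O.
Implicit hydrogens by atom environment:
  3 × C: 1 H each → 3
  2 × O: no H
  1 × C: 3 H
  1 × C: 2 H
  1 × C: no H
  1 × N: 2 H
  1 × O: 1 H
  Total hydrogens = 11.
Molecular formula: C6H11NO3

C6H11NO3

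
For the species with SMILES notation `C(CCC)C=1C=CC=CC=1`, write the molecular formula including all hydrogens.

C10H14

Heavy atoms from the SMILES: 10 C.
Implicit hydrogens by atom environment:
  5 × C (aromatic): 1 H each → 5
  3 × C: 2 H each → 6
  1 × C: 3 H
  1 × C (aromatic): no H
  Total hydrogens = 14.
Molecular formula: C10H14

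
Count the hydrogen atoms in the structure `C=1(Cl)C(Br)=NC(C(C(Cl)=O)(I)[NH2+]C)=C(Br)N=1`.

5

Hydrogens are implicit in SMILES; fill each atom to its normal valence:
  4 × C (aromatic): no H
  2 × Br: no H
  2 × C: no H
  2 × Cl: no H
  2 × N (aromatic): no H
  1 × C: 3 H
  1 × I: no H
  1 × N (charge +1): 2 H
  1 × O: no H
  Total hydrogens = 5.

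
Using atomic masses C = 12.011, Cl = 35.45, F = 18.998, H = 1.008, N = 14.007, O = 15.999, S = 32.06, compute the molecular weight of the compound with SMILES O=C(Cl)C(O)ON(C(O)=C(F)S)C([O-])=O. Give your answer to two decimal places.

Molecular formula: C5H4ClFNO6S-.
M = 5×12.011 + 1×35.45 + 1×18.998 + 4×1.008 + 1×14.007 + 6×15.999 + 1×32.06 = 260.60 g/mol.

260.60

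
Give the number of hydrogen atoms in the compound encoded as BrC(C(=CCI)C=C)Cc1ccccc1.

Hydrogens are implicit in SMILES; fill each atom to its normal valence:
  5 × C (aromatic): 1 H each → 5
  3 × C: 2 H each → 6
  3 × C: 1 H each → 3
  1 × Br: no H
  1 × C: no H
  1 × C (aromatic): no H
  1 × I: no H
  Total hydrogens = 14.

14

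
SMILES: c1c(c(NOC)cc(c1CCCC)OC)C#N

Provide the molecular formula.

Heavy atoms from the SMILES: 13 C, 2 N, 2 O.
Implicit hydrogens by atom environment:
  4 × C (aromatic): no H
  3 × C: 3 H each → 9
  3 × C: 2 H each → 6
  2 × C (aromatic): 1 H each → 2
  2 × O: no H
  1 × C: no H
  1 × N: 1 H
  1 × N: no H
  Total hydrogens = 18.
Molecular formula: C13H18N2O2

C13H18N2O2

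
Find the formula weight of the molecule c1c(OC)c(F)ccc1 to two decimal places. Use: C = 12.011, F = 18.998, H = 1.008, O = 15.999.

Molecular formula: C7H7FO.
M = 7×12.011 + 1×18.998 + 7×1.008 + 1×15.999 = 126.13 g/mol.

126.13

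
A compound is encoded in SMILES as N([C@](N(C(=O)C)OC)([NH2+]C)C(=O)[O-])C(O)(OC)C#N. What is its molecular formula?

Heavy atoms from the SMILES: 9 C, 4 N, 6 O.
Implicit hydrogens by atom environment:
  5 × C: no H
  4 × C: 3 H each → 12
  4 × O: no H
  2 × N: no H
  1 × N (charge +1): 2 H
  1 × N: 1 H
  1 × O: 1 H
  1 × O (charge -1): no H
  Total hydrogens = 16.
Molecular formula: C9H16N4O6

C9H16N4O6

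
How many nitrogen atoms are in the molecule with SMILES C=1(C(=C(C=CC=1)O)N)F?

1

The symbol for nitrogen appears 1 time in the SMILES.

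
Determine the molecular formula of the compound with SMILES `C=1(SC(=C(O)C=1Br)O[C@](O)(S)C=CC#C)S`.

C9H7BrO3S3

Heavy atoms from the SMILES: 1 Br, 9 C, 3 O, 3 S.
Implicit hydrogens by atom environment:
  4 × C (aromatic): no H
  3 × C: 1 H each → 3
  2 × C: no H
  2 × O: 1 H each → 2
  2 × S: 1 H each → 2
  1 × Br: no H
  1 × O: no H
  1 × S (aromatic): no H
  Total hydrogens = 7.
Molecular formula: C9H7BrO3S3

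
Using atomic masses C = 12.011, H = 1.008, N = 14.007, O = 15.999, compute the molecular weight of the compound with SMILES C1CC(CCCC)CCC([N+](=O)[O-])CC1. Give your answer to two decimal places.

213.32

Molecular formula: C12H23NO2.
M = 12×12.011 + 23×1.008 + 1×14.007 + 2×15.999 = 213.32 g/mol.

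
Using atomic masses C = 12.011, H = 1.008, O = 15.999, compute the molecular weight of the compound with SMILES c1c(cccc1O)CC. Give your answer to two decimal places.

Molecular formula: C8H10O.
M = 8×12.011 + 10×1.008 + 1×15.999 = 122.17 g/mol.

122.17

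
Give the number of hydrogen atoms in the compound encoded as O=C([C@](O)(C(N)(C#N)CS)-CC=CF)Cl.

10

Hydrogens are implicit in SMILES; fill each atom to its normal valence:
  4 × C: no H
  2 × C: 2 H each → 4
  2 × C: 1 H each → 2
  1 × Cl: no H
  1 × F: no H
  1 × N: 2 H
  1 × N: no H
  1 × O: 1 H
  1 × O: no H
  1 × S: 1 H
  Total hydrogens = 10.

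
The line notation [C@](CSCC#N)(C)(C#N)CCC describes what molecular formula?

C9H14N2S

Heavy atoms from the SMILES: 9 C, 2 N, 1 S.
Implicit hydrogens by atom environment:
  4 × C: 2 H each → 8
  3 × C: no H
  2 × C: 3 H each → 6
  2 × N: no H
  1 × S: no H
  Total hydrogens = 14.
Molecular formula: C9H14N2S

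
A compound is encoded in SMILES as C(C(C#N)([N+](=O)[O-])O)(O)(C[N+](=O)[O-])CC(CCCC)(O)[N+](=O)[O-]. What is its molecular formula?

Heavy atoms from the SMILES: 10 C, 4 N, 9 O.
Implicit hydrogens by atom environment:
  5 × C: 2 H each → 10
  4 × C: no H
  3 × N (charge +1): no H
  3 × O: 1 H each → 3
  3 × O: no H
  3 × O (charge -1): no H
  1 × C: 3 H
  1 × N: no H
  Total hydrogens = 16.
Molecular formula: C10H16N4O9

C10H16N4O9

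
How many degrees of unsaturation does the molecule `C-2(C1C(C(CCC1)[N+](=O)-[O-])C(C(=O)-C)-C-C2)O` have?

4

Molecular formula from the SMILES: C12H19NO4.
DoU = (2C + 2 + N − H − X)/2 = (2·12 + 2 + 1 − 19 − 0)/2 = 8/2 = 4.
(Structurally: 2 ring(s) + 2 π bond(s) = 4.)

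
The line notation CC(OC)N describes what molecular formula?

C3H9NO

Heavy atoms from the SMILES: 3 C, 1 N, 1 O.
Implicit hydrogens by atom environment:
  2 × C: 3 H each → 6
  1 × C: 1 H
  1 × N: 2 H
  1 × O: no H
  Total hydrogens = 9.
Molecular formula: C3H9NO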